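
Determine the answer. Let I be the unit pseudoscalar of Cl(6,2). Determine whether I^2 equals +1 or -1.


The pseudoscalar I = e1...e_n (product of all n generators) of Cl(p,q) satisfies I^2 = (-1)^(q + n(n-1)/2).
p = 6, q = 2, n = p + q = 8
n(n-1)/2 = 8 * 7 / 2 = 28
Exponent = q + n(n-1)/2 = 2 + 28 = 30
I^2 = (-1)^30 = +1


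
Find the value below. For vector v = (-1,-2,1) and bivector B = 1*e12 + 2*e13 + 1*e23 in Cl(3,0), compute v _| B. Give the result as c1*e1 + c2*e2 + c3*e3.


Left contraction v _| B = <vB>_1 (grade-1 part of the geometric product vB).
Using e1_|e12 = e2, e2_|e12 = -e1, e1_|e13 = e3, e3_|e13 = -e1, e2_|e23 = e3, e3_|e23 = -e2:
e1 coeff: -v2*b12 - v3*b13 = -(-2)*(1) - (1)*(2) = 0
e2 coeff: v1*b12 - v3*b23 = (-1)*(1) - (1)*(1) = -2
e3 coeff: v1*b13 + v2*b23 = (-1)*(2) + (-2)*(1) = -4
v _| B = 0*e1 - 2*e2 - 4*e3


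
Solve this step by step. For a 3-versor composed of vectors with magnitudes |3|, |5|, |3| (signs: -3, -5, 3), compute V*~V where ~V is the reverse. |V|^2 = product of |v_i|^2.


Each vector v_i has |v_i|^2 = s_i^2
Squared scales: (-3)^2 = 9, (-5)^2 = 25, 3^2 = 9
|V|^2 = 9 * 25 * 9
= 2025


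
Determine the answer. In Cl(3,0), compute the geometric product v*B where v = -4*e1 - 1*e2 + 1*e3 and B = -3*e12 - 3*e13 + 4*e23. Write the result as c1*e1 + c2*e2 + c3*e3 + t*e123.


vB has grade-1 (vector) and grade-3 (trivector) parts: vB = (v _| B) + (v ^ B).
Vector part <vB>_1:
  e1: -v2*b12 - v3*b13 = -(-1)*(-3) - (1)*(-3) = 0
  e2: v1*b12 - v3*b23 = (-4)*(-3) - (1)*(4) = 8
  e3: v1*b13 + v2*b23 = (-4)*(-3) + (-1)*(4) = 8
Trivector part <vB>_3:
  e123: v1*b23 - v2*b13 + v3*b12 = (-4)*(4) - (-1)*(-3) + (1)*(-3) = -22
vB = 0*e1 + 8*e2 + 8*e3 - 22*e123


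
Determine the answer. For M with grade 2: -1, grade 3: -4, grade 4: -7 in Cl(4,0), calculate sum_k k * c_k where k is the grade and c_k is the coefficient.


Grade-weighted sum = sum of grade_k * coefficient_k
2*(-1) = -2
3*(-4) = -12
4*(-7) = -28
Total = -2 + (-12) + (-28) = -42


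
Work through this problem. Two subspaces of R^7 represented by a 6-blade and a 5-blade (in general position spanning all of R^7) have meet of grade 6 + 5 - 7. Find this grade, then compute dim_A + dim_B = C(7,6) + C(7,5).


Meet grade = grade(A) + grade(B) - n
= 6 + 5 - 7 = 4
C(7,6) = 7
C(7,5) = 21
dim_A + dim_B = 7 + 21 = 28


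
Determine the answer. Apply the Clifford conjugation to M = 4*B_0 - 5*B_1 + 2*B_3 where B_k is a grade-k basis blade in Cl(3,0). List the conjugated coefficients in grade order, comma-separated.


Clifford conjugate sign for grade k: (-1)^(k(k+1)/2)
Grade 0: (-1)^(0*1/2) = (-1)^0 = 1, coeff 4 -> 4
Grade 1: (-1)^(1*2/2) = (-1)^1 = -1, coeff -5 -> 5
Grade 3: (-1)^(3*4/2) = (-1)^6 = 1, coeff 2 -> 2
Conjugated coefficients: 4, 5, 2


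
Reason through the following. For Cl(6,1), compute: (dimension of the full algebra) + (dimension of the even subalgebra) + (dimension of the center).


n = 6 + 1 = 7
Total dim = 2^7 = 128
Even subalgebra dim = 2^6 = 64
n is odd, so center dim = 2
Sum = 128 + 64 + 2 = 194


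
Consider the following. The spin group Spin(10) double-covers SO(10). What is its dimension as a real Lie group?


Spin(n) double-covers SO(n); both have Lie algebra so(n) of dimension n(n-1)/2.
n = 10
n(n-1) = 10 * 9 = 90
dim Spin(10) = 90/2 = 45


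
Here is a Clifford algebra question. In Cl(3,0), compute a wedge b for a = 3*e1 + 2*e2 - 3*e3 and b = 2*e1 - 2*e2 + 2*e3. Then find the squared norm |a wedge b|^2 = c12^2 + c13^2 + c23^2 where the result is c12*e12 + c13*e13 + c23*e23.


a wedge b = (a1*b2 - a2*b1)*e12 + (a1*b3 - a3*b1)*e13 + (a2*b3 - a3*b2)*e23
e12 coeff: 3*(-2) - 2*2 = -6 - 4 = -10
e13 coeff: 3*2 - (-3)*2 = 6 - (-6) = 12
e23 coeff: 2*2 - (-3)*(-2) = 4 - 6 = -2
|a wedge b|^2 = (-10)^2 + 12^2 + (-2)^2
= 100 + 144 + 4
= 248


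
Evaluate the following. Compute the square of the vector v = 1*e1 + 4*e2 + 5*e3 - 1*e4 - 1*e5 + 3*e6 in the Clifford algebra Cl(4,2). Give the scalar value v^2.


v^2 = sum of c_i^2 * e_i^2
Positive signature terms (e_i^2 = +1): 1^2 + 4^2 + 5^2 + (-1)^2 = 43
Negative signature terms (e_j^2 = -1): (-1)^2 + 3^2 = 10
v^2 = 43 - 10 = 33


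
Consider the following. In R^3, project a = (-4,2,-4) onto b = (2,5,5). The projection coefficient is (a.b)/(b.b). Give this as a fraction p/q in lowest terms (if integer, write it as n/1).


Projection coefficient = (a . b) / (b . b)
a . b = (-4)*2 + 2*5 + (-4)*5
= -8 + 10 + (-20) = -18
b . b = 2^2 + 5^2 + 5^2
= 4 + 25 + 25 = 54
Coefficient = -18/54
In lowest terms: -1/3


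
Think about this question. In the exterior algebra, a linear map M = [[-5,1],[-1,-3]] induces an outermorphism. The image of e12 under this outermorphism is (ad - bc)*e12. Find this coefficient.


The outermorphism of a linear map f sends e1^e2 to f(e1)^f(e2).
f(e1) = -5*e1 - 1*e2
f(e2) = 1*e1 - 3*e2
f(e1) ^ f(e2) = (-5*e1 - 1*e2) ^ (1*e1 - 3*e2)
= (-5)*(-3)*e12 + (-1)*1*e21
= (15 - (-1))*e12
= 16*e12
Coefficient = 16


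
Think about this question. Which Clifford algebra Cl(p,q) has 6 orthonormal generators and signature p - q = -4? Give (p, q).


We need p + q = 6 and p - q = -4.
Adding: 2p = 6 + (-4) = 2, so p = 1.
Then q = 6 - 1 = 5.
(p, q) = (1, 5)


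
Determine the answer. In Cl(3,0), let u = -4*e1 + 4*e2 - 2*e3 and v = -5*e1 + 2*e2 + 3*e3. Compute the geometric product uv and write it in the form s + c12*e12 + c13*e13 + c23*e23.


In Cl(3,0): e_i^2 = 1, e_ie_j = -e_je_i for i != j.
Scalar part = u . v = (-4)*(-5) + 4*2 + (-2)*3
= 20 + 8 + (-6) = 22
e12 coeff = (-4)*2 - 4*(-5) = -8 - (-20) = 12
e13 coeff = (-4)*3 - (-2)*(-5) = -12 - 10 = -22
e23 coeff = 4*3 - (-2)*2 = 12 - (-4) = 16
uv = 22 + 12*e12 - 22*e13 + 16*e23


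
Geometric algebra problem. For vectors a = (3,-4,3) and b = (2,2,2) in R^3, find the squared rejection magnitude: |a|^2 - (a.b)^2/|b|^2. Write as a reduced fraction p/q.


|a|^2 = 3^2 + (-4)^2 + 3^2 = 34
|b|^2 = 2^2 + 2^2 + 2^2 = 12
a . b = 3*2 + (-4)*2 + 3*2 = 4
(a.b)^2 = 4^2 = 16
|rej|^2 = 34 - 16/12
= (408 - 16)/12
= 392/12
In lowest terms: 98/3


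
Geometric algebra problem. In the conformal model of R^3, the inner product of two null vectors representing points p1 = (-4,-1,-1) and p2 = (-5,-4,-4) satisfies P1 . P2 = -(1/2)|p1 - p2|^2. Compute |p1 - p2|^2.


p1 - p2 = (1, 3, 3)
|p1 - p2|^2 = 1^2 + 3^2 + 3^2
= 1 + 9 + 9
= 19


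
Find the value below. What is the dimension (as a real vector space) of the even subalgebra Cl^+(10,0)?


Even subalgebra dimension = 2^(n-1)
n = 10 + 0 = 10
2^(10 - 1) = 2^9 = 512
Verification: sum of C(10,k) for even k = 1 + 45 + 210 + 210 + 45 + 1 = 512
Result = 512


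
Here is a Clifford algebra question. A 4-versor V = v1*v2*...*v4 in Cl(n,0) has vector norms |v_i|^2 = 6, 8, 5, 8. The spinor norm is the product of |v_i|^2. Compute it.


Spinor norm N(V) = |v1|^2 * |v2|^2 * ... * |v4|^2
= 6 * 8 * 5 * 8
Running product: 6, 48, 240, 1920
N(V) = 1920


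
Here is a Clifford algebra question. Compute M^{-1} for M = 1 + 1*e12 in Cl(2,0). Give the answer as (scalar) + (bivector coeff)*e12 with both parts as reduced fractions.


M = 1 + 1*e12, where e12^2 = -1.
Since M commutes with its reverse ~M = a - b*e12, M * ~M = a^2 - b^2*e12^2 = a^2 + b^2.
So M^{-1} = ~M / (a^2 + b^2) = (a - b*e12)/(a^2 + b^2).
a^2 + b^2 = 1 + 1 = 2
Scalar part = 1/2 = 1/2
Bivector coeff = -1/2 = -1/2
M^{-1} = 1/2 - 1/2*e12


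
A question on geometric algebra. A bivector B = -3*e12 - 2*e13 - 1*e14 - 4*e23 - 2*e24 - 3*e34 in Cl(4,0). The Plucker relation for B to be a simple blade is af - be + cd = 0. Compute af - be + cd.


Plucker relation: af - be + cd
a*f = (-3)*(-3) = 9
b*e = (-2)*(-2) = 4
c*d = (-1)*(-4) = 4
af - be + cd = 9 - 4 + 4
= 9


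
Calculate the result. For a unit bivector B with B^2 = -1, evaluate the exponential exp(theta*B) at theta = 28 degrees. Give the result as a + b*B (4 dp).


For a unit bivector B with B^2 = -1, the exponential series gives
e^(theta*B) = cos(theta) + sin(theta)*B (the GA analogue of Euler's formula).
theta = 28 degrees = 0.488692 rad
cos(28 deg) = 0.8829
sin(28 deg) = 0.4695
exp(theta*B) = 0.8829 + 0.4695*B


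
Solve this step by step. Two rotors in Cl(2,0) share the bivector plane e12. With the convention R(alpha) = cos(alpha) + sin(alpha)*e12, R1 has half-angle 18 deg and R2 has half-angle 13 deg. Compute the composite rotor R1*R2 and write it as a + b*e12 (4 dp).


Same-plane rotors commute and their half-angles add:
R1*R2 = cos(a1 + a2) + sin(a1 + a2)*e12.
a1 + a2 = 18 + 13 = 31 deg
cos(31 deg) = 0.8572
sin(31 deg) = 0.5150
R1*R2 = 0.8572 + 0.5150*e12


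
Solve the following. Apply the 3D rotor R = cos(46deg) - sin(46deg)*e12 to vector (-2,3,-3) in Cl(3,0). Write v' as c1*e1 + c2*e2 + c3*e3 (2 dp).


Rotor R = cos(46deg) - sin(46deg)*e12
Rotation angle theta = 2 * 46 = 92 degrees in the e12 plane (e1 -> e2).
The component perpendicular to the plane (e3) is invariant: v'_3 = v3 = -3.00
cos(92deg) = -0.0349, sin(92deg) = 0.9994
v'_1 = v1*cos(theta) - v2*sin(theta) = -2*(-0.0349) - 3*0.9994 = -2.93
v'_2 = v1*sin(theta) + v2*cos(theta) = -2*0.9994 + 3*(-0.0349) = -2.10
v' = -2.93*e1 - 2.10*e2 - 3.00*e3


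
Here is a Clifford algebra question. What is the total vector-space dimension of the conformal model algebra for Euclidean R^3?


The conformal model of R^3 uses Cl(4,1): the 3 Euclidean generators plus two extra orthogonal generators e+ (e+^2 = +1) and e- (e-^2 = -1), from which the null vectors e0, einf are built.
Number of generators m = 3 + 2 = 5.
dim Cl(p,q) = 2^m = 2^5 = 32


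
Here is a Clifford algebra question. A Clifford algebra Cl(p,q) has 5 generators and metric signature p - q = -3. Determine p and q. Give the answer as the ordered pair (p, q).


We need p + q = 5 and p - q = -3.
Adding: 2p = 5 + (-3) = 2, so p = 1.
Then q = 5 - 1 = 4.
(p, q) = (1, 4)


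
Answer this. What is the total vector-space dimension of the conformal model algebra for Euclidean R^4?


The conformal model of R^4 uses Cl(5,1): the 4 Euclidean generators plus two extra orthogonal generators e+ (e+^2 = +1) and e- (e-^2 = -1), from which the null vectors e0, einf are built.
Number of generators m = 4 + 2 = 6.
dim Cl(p,q) = 2^m = 2^6 = 64


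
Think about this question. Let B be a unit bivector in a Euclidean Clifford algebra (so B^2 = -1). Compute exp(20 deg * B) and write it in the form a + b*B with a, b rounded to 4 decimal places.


For a unit bivector B with B^2 = -1, the exponential series gives
e^(theta*B) = cos(theta) + sin(theta)*B (the GA analogue of Euler's formula).
theta = 20 degrees = 0.349066 rad
cos(20 deg) = 0.9397
sin(20 deg) = 0.3420
exp(theta*B) = 0.9397 + 0.3420*B


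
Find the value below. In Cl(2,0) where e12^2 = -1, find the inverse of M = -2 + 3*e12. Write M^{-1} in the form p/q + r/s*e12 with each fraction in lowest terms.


M = -2 + 3*e12, where e12^2 = -1.
Since M commutes with its reverse ~M = a - b*e12, M * ~M = a^2 - b^2*e12^2 = a^2 + b^2.
So M^{-1} = ~M / (a^2 + b^2) = (a - b*e12)/(a^2 + b^2).
a^2 + b^2 = 4 + 9 = 13
Scalar part = -2/13 = -2/13
Bivector coeff = -3/13 = -3/13
M^{-1} = -2/13 - 3/13*e12


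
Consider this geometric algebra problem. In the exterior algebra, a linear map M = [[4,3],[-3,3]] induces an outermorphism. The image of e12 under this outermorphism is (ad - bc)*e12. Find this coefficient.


The outermorphism of a linear map f sends e1^e2 to f(e1)^f(e2).
f(e1) = 4*e1 - 3*e2
f(e2) = 3*e1 + 3*e2
f(e1) ^ f(e2) = (4*e1 - 3*e2) ^ (3*e1 + 3*e2)
= 4*3*e12 + (-3)*3*e21
= (12 - (-9))*e12
= 21*e12
Coefficient = 21


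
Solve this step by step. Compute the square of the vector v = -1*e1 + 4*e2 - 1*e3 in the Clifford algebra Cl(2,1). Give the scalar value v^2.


v^2 = sum of c_i^2 * e_i^2
Positive signature terms (e_i^2 = +1): (-1)^2 + 4^2 = 17
Negative signature terms (e_j^2 = -1): (-1)^2 = 1
v^2 = 17 - 1 = 16


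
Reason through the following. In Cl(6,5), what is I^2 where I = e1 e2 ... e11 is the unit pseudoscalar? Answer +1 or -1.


The pseudoscalar I = e1...e_n (product of all n generators) of Cl(p,q) satisfies I^2 = (-1)^(q + n(n-1)/2).
p = 6, q = 5, n = p + q = 11
n(n-1)/2 = 11 * 10 / 2 = 55
Exponent = q + n(n-1)/2 = 5 + 55 = 60
I^2 = (-1)^60 = +1


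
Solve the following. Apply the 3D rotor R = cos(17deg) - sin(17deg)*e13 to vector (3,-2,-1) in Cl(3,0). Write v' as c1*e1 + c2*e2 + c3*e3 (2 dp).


Rotor R = cos(17deg) - sin(17deg)*e13
Rotation angle theta = 2 * 17 = 34 degrees in the e13 plane (e1 -> e3).
The component perpendicular to the plane (e2) is invariant: v'_2 = v2 = -2.00
cos(34deg) = 0.8290, sin(34deg) = 0.5592
v'_1 = v1*cos(theta) - v3*sin(theta) = 3*0.8290 - (-1)*0.5592 = 3.05
v'_3 = v1*sin(theta) + v3*cos(theta) = 3*0.5592 + (-1)*0.8290 = 0.85
v' = 3.05*e1 - 2.00*e2 + 0.85*e3


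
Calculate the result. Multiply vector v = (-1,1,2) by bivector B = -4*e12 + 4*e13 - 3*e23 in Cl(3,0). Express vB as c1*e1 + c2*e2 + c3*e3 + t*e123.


vB has grade-1 (vector) and grade-3 (trivector) parts: vB = (v _| B) + (v ^ B).
Vector part <vB>_1:
  e1: -v2*b12 - v3*b13 = -(1)*(-4) - (2)*(4) = -4
  e2: v1*b12 - v3*b23 = (-1)*(-4) - (2)*(-3) = 10
  e3: v1*b13 + v2*b23 = (-1)*(4) + (1)*(-3) = -7
Trivector part <vB>_3:
  e123: v1*b23 - v2*b13 + v3*b12 = (-1)*(-3) - (1)*(4) + (2)*(-4) = -9
vB = -4*e1 + 10*e2 - 7*e3 - 9*e123


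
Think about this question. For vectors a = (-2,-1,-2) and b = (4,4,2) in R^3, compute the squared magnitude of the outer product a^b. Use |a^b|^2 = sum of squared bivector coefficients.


a wedge b = (a1*b2 - a2*b1)*e12 + (a1*b3 - a3*b1)*e13 + (a2*b3 - a3*b2)*e23
e12 coeff: (-2)*4 - (-1)*4 = -8 - (-4) = -4
e13 coeff: (-2)*2 - (-2)*4 = -4 - (-8) = 4
e23 coeff: (-1)*2 - (-2)*4 = -2 - (-8) = 6
|a wedge b|^2 = (-4)^2 + 4^2 + 6^2
= 16 + 16 + 36
= 68


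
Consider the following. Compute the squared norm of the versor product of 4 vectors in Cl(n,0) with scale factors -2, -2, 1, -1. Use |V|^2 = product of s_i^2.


Each vector v_i has |v_i|^2 = s_i^2
Squared scales: (-2)^2 = 4, (-2)^2 = 4, 1^2 = 1, (-1)^2 = 1
|V|^2 = 4 * 4 * 1 * 1
= 16


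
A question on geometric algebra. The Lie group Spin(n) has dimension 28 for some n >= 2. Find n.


dim Spin(n) = dim so(n) = n(n-1)/2.
Solve n(n-1)/2 = 28, i.e. n^2 - n - 56 = 0.
Discriminant = 1 + 8*28 = 225
n = (1 + sqrt(225))/2 = (1 + 15)/2 = 8


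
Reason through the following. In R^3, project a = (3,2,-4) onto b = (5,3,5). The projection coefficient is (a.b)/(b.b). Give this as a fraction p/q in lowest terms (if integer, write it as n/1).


Projection coefficient = (a . b) / (b . b)
a . b = 3*5 + 2*3 + (-4)*5
= 15 + 6 + (-20) = 1
b . b = 5^2 + 3^2 + 5^2
= 25 + 9 + 25 = 59
Coefficient = 1/59
In lowest terms: 1/59


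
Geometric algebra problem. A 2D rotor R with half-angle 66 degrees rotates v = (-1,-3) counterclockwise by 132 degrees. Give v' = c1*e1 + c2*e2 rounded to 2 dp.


Rotor R = cos(66deg) - sin(66deg)*e12
Rotation angle theta = 2 * 66 = 132 degrees
v' = R*v*~R rotates v by theta.
cos(132deg) = -0.6691, sin(132deg) = 0.7431
v'_1 = -1*cos(132deg) - (-3)*sin(132deg)
= -1*(-0.6691) - (-3)*0.7431
= 2.90
v'_2 = -1*sin(132deg) + (-3)*cos(132deg)
= -1*0.7431 + (-3)*(-0.6691)
= 1.26
v' = 2.90*e1 + 1.26*e2


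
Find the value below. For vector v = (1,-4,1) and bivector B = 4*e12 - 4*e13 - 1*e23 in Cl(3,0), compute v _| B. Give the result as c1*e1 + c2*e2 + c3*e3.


Left contraction v _| B = <vB>_1 (grade-1 part of the geometric product vB).
Using e1_|e12 = e2, e2_|e12 = -e1, e1_|e13 = e3, e3_|e13 = -e1, e2_|e23 = e3, e3_|e23 = -e2:
e1 coeff: -v2*b12 - v3*b13 = -(-4)*(4) - (1)*(-4) = 20
e2 coeff: v1*b12 - v3*b23 = (1)*(4) - (1)*(-1) = 5
e3 coeff: v1*b13 + v2*b23 = (1)*(-4) + (-4)*(-1) = 0
v _| B = 20*e1 + 5*e2 + 0*e3


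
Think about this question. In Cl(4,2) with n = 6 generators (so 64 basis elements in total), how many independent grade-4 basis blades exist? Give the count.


Number of grade-k basis blades in Cl(p,q) with n = p + q is C(n, k).
n = 4 + 2 = 6
C(6, 4) = 6! / (4! * 2!)
= 720 / (24 * 2)
= 15


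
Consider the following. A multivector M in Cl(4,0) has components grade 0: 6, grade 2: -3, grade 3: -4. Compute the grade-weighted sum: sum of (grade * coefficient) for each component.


Grade-weighted sum = sum of grade_k * coefficient_k
0*6 = 0
2*(-3) = -6
3*(-4) = -12
Total = 0 + (-6) + (-12) = -18


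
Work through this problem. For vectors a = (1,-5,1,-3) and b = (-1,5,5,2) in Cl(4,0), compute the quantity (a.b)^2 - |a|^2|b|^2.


a . b = 1*(-1) + (-5)*5 + 1*5 + (-3)*2
= -1 + (-25) + 5 + (-6) = -27
|a|^2 = 1^2 + (-5)^2 + 1^2 + (-3)^2 = 36
|b|^2 = (-1)^2 + 5^2 + 5^2 + 2^2 = 55
(a.b)^2 = (-27)^2 = 729
|a|^2 * |b|^2 = 36 * 55 = 1980
Result = 729 - 1980 = -1251


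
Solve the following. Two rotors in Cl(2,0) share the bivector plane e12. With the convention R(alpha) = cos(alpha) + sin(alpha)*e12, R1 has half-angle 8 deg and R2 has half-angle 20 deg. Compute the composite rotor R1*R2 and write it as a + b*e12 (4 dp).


Same-plane rotors commute and their half-angles add:
R1*R2 = cos(a1 + a2) + sin(a1 + a2)*e12.
a1 + a2 = 8 + 20 = 28 deg
cos(28 deg) = 0.8829
sin(28 deg) = 0.4695
R1*R2 = 0.8829 + 0.4695*e12


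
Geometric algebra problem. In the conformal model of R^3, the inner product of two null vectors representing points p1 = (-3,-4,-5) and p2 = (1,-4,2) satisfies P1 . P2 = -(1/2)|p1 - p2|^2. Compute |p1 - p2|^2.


p1 - p2 = (-4, 0, -7)
|p1 - p2|^2 = (-4)^2 + 0^2 + (-7)^2
= 16 + 0 + 49
= 65


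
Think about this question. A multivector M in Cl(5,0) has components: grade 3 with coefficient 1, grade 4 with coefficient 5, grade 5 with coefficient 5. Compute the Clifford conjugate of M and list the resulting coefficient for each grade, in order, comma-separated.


Clifford conjugate sign for grade k: (-1)^(k(k+1)/2)
Grade 3: (-1)^(3*4/2) = (-1)^6 = 1, coeff 1 -> 1
Grade 4: (-1)^(4*5/2) = (-1)^10 = 1, coeff 5 -> 5
Grade 5: (-1)^(5*6/2) = (-1)^15 = -1, coeff 5 -> -5
Conjugated coefficients: 1, 5, -5


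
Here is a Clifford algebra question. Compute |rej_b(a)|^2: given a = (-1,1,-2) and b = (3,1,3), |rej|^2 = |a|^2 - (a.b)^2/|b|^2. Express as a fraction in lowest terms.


|a|^2 = (-1)^2 + 1^2 + (-2)^2 = 6
|b|^2 = 3^2 + 1^2 + 3^2 = 19
a . b = (-1)*3 + 1*1 + (-2)*3 = -8
(a.b)^2 = (-8)^2 = 64
|rej|^2 = 6 - 64/19
= (114 - 64)/19
= 50/19
In lowest terms: 50/19


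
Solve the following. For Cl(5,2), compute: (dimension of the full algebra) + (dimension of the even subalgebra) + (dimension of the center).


n = 5 + 2 = 7
Total dim = 2^7 = 128
Even subalgebra dim = 2^6 = 64
n is odd, so center dim = 2
Sum = 128 + 64 + 2 = 194


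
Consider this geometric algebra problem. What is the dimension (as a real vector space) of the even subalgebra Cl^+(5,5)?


Even subalgebra dimension = 2^(n-1)
n = 5 + 5 = 10
2^(10 - 1) = 2^9 = 512
Verification: sum of C(10,k) for even k = 1 + 45 + 210 + 210 + 45 + 1 = 512
Result = 512


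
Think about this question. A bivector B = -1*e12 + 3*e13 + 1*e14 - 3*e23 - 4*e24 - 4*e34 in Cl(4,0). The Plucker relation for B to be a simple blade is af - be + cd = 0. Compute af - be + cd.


Plucker relation: af - be + cd
a*f = (-1)*(-4) = 4
b*e = 3*(-4) = -12
c*d = 1*(-3) = -3
af - be + cd = 4 - (-12) + (-3)
= 13


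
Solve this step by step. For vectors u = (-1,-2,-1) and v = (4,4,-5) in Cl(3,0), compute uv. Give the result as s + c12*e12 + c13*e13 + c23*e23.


In Cl(3,0): e_i^2 = 1, e_ie_j = -e_je_i for i != j.
Scalar part = u . v = (-1)*4 + (-2)*4 + (-1)*(-5)
= -4 + (-8) + 5 = -7
e12 coeff = (-1)*4 - (-2)*4 = -4 - (-8) = 4
e13 coeff = (-1)*(-5) - (-1)*4 = 5 - (-4) = 9
e23 coeff = (-2)*(-5) - (-1)*4 = 10 - (-4) = 14
uv = -7 + 4*e12 + 9*e13 + 14*e23


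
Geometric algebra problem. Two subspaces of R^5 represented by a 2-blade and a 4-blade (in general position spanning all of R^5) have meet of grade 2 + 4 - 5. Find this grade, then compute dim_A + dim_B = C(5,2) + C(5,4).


Meet grade = grade(A) + grade(B) - n
= 2 + 4 - 5 = 1
C(5,2) = 10
C(5,4) = 5
dim_A + dim_B = 10 + 5 = 15


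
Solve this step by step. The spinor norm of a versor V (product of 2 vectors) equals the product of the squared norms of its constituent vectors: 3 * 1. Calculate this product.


Spinor norm N(V) = |v1|^2 * |v2|^2 * ... * |v2|^2
= 3 * 1
Running product: 3, 3
N(V) = 3


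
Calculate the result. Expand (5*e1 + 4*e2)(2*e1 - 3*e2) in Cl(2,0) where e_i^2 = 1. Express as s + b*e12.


Expand: (5*e1 + 4*e2)(2*e1 - 3*e2)
= 5*2*e1e1 + 5*(-3)*e1e2 + 4*2*e2e1 + 4*(-3)*e2e2
Using e1^2 = e2^2 = 1, e2e1 = -e1e2:
Scalar part s = 5*2 + 4*(-3) = 10 + (-12) = -2
Bivector part b = 5*(-3) - 4*2 = -15 - 8 = -23
uv = -2 - 23*e12


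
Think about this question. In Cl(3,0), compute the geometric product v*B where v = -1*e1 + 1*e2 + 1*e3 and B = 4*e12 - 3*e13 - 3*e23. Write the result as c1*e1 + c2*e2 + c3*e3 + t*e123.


vB has grade-1 (vector) and grade-3 (trivector) parts: vB = (v _| B) + (v ^ B).
Vector part <vB>_1:
  e1: -v2*b12 - v3*b13 = -(1)*(4) - (1)*(-3) = -1
  e2: v1*b12 - v3*b23 = (-1)*(4) - (1)*(-3) = -1
  e3: v1*b13 + v2*b23 = (-1)*(-3) + (1)*(-3) = 0
Trivector part <vB>_3:
  e123: v1*b23 - v2*b13 + v3*b12 = (-1)*(-3) - (1)*(-3) + (1)*(4) = 10
vB = -1*e1 - 1*e2 + 0*e3 + 10*e123


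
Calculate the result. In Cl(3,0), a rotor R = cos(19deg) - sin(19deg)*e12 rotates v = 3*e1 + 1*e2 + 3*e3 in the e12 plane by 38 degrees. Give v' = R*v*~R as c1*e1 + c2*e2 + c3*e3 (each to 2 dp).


Rotor R = cos(19deg) - sin(19deg)*e12
Rotation angle theta = 2 * 19 = 38 degrees in the e12 plane (e1 -> e2).
The component perpendicular to the plane (e3) is invariant: v'_3 = v3 = 3.00
cos(38deg) = 0.7880, sin(38deg) = 0.6157
v'_1 = v1*cos(theta) - v2*sin(theta) = 3*0.7880 - 1*0.6157 = 1.75
v'_2 = v1*sin(theta) + v2*cos(theta) = 3*0.6157 + 1*0.7880 = 2.63
v' = 1.75*e1 + 2.63*e2 + 3.00*e3


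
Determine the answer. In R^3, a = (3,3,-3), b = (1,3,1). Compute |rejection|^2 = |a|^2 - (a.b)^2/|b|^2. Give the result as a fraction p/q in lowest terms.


|a|^2 = 3^2 + 3^2 + (-3)^2 = 27
|b|^2 = 1^2 + 3^2 + 1^2 = 11
a . b = 3*1 + 3*3 + (-3)*1 = 9
(a.b)^2 = 9^2 = 81
|rej|^2 = 27 - 81/11
= (297 - 81)/11
= 216/11
In lowest terms: 216/11


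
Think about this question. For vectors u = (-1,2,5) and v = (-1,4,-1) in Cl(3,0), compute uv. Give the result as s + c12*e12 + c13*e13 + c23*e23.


In Cl(3,0): e_i^2 = 1, e_ie_j = -e_je_i for i != j.
Scalar part = u . v = (-1)*(-1) + 2*4 + 5*(-1)
= 1 + 8 + (-5) = 4
e12 coeff = (-1)*4 - 2*(-1) = -4 - (-2) = -2
e13 coeff = (-1)*(-1) - 5*(-1) = 1 - (-5) = 6
e23 coeff = 2*(-1) - 5*4 = -2 - 20 = -22
uv = 4 - 2*e12 + 6*e13 - 22*e23


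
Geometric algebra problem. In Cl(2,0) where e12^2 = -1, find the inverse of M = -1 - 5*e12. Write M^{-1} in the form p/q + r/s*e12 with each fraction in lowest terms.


M = -1 - 5*e12, where e12^2 = -1.
Since M commutes with its reverse ~M = a - b*e12, M * ~M = a^2 - b^2*e12^2 = a^2 + b^2.
So M^{-1} = ~M / (a^2 + b^2) = (a - b*e12)/(a^2 + b^2).
a^2 + b^2 = 1 + 25 = 26
Scalar part = -1/26 = -1/26
Bivector coeff = 5/26 = 5/26
M^{-1} = -1/26 + 5/26*e12


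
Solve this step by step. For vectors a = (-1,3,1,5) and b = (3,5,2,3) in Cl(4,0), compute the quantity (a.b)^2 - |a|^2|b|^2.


a . b = (-1)*3 + 3*5 + 1*2 + 5*3
= -3 + 15 + 2 + 15 = 29
|a|^2 = (-1)^2 + 3^2 + 1^2 + 5^2 = 36
|b|^2 = 3^2 + 5^2 + 2^2 + 3^2 = 47
(a.b)^2 = 29^2 = 841
|a|^2 * |b|^2 = 36 * 47 = 1692
Result = 841 - 1692 = -851


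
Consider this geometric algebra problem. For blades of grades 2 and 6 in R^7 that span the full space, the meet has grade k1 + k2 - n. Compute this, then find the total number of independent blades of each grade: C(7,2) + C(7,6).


Meet grade = grade(A) + grade(B) - n
= 2 + 6 - 7 = 1
C(7,2) = 21
C(7,6) = 7
dim_A + dim_B = 21 + 7 = 28


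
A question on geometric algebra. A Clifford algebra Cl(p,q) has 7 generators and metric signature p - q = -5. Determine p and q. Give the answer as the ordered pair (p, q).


We need p + q = 7 and p - q = -5.
Adding: 2p = 7 + (-5) = 2, so p = 1.
Then q = 7 - 1 = 6.
(p, q) = (1, 6)


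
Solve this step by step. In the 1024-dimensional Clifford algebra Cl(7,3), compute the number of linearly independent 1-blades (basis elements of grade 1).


Number of grade-k basis blades in Cl(p,q) with n = p + q is C(n, k).
n = 7 + 3 = 10
C(10, 1) = 10! / (1! * 9!)
= 3628800 / (1 * 362880)
= 10


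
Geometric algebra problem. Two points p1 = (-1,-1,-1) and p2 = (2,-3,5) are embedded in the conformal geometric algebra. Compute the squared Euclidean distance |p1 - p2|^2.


p1 - p2 = (-3, 2, -6)
|p1 - p2|^2 = (-3)^2 + 2^2 + (-6)^2
= 9 + 4 + 36
= 49


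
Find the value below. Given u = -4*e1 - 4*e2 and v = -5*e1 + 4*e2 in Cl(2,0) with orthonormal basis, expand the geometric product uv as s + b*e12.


Expand: (-4*e1 - 4*e2)(-5*e1 + 4*e2)
= (-4)*(-5)*e1e1 + (-4)*4*e1e2 + (-4)*(-5)*e2e1 + (-4)*4*e2e2
Using e1^2 = e2^2 = 1, e2e1 = -e1e2:
Scalar part s = (-4)*(-5) + (-4)*4 = 20 + (-16) = 4
Bivector part b = (-4)*4 - (-4)*(-5) = -16 - 20 = -36
uv = 4 - 36*e12


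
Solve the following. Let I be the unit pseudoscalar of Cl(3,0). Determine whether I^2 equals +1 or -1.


The pseudoscalar I = e1...e_n (product of all n generators) of Cl(p,q) satisfies I^2 = (-1)^(q + n(n-1)/2).
p = 3, q = 0, n = p + q = 3
n(n-1)/2 = 3 * 2 / 2 = 3
Exponent = q + n(n-1)/2 = 0 + 3 = 3
I^2 = (-1)^3 = -1


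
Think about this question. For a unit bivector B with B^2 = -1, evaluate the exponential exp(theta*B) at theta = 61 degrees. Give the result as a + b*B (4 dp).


For a unit bivector B with B^2 = -1, the exponential series gives
e^(theta*B) = cos(theta) + sin(theta)*B (the GA analogue of Euler's formula).
theta = 61 degrees = 1.064651 rad
cos(61 deg) = 0.4848
sin(61 deg) = 0.8746
exp(theta*B) = 0.4848 + 0.8746*B


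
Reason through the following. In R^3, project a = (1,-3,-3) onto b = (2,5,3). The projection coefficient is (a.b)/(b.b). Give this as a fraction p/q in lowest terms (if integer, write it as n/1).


Projection coefficient = (a . b) / (b . b)
a . b = 1*2 + (-3)*5 + (-3)*3
= 2 + (-15) + (-9) = -22
b . b = 2^2 + 5^2 + 3^2
= 4 + 25 + 9 = 38
Coefficient = -22/38
In lowest terms: -11/19


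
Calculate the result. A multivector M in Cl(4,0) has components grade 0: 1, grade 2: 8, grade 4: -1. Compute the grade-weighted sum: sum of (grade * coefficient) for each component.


Grade-weighted sum = sum of grade_k * coefficient_k
0*1 = 0
2*8 = 16
4*(-1) = -4
Total = 0 + 16 + (-4) = 12


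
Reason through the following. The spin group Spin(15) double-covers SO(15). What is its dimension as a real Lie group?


Spin(n) double-covers SO(n); both have Lie algebra so(n) of dimension n(n-1)/2.
n = 15
n(n-1) = 15 * 14 = 210
dim Spin(15) = 210/2 = 105


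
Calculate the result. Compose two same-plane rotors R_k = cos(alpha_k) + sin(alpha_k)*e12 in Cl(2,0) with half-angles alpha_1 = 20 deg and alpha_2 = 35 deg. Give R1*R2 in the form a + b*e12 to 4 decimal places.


Same-plane rotors commute and their half-angles add:
R1*R2 = cos(a1 + a2) + sin(a1 + a2)*e12.
a1 + a2 = 20 + 35 = 55 deg
cos(55 deg) = 0.5736
sin(55 deg) = 0.8192
R1*R2 = 0.5736 + 0.8192*e12


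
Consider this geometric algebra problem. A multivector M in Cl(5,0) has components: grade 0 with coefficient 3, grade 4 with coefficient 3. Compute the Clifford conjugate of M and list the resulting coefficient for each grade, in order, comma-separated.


Clifford conjugate sign for grade k: (-1)^(k(k+1)/2)
Grade 0: (-1)^(0*1/2) = (-1)^0 = 1, coeff 3 -> 3
Grade 4: (-1)^(4*5/2) = (-1)^10 = 1, coeff 3 -> 3
Conjugated coefficients: 3, 3


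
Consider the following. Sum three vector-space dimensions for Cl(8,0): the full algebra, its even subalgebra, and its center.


n = 8 + 0 = 8
Total dim = 2^8 = 256
Even subalgebra dim = 2^7 = 128
n is even, so center dim = 1
Sum = 256 + 128 + 1 = 385


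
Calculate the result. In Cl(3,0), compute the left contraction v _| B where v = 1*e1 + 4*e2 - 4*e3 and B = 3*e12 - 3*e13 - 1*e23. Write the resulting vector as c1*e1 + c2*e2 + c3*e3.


Left contraction v _| B = <vB>_1 (grade-1 part of the geometric product vB).
Using e1_|e12 = e2, e2_|e12 = -e1, e1_|e13 = e3, e3_|e13 = -e1, e2_|e23 = e3, e3_|e23 = -e2:
e1 coeff: -v2*b12 - v3*b13 = -(4)*(3) - (-4)*(-3) = -24
e2 coeff: v1*b12 - v3*b23 = (1)*(3) - (-4)*(-1) = -1
e3 coeff: v1*b13 + v2*b23 = (1)*(-3) + (4)*(-1) = -7
v _| B = -24*e1 - 1*e2 - 7*e3


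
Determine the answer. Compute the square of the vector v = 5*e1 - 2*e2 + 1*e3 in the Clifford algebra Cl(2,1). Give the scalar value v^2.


v^2 = sum of c_i^2 * e_i^2
Positive signature terms (e_i^2 = +1): 5^2 + (-2)^2 = 29
Negative signature terms (e_j^2 = -1): 1^2 = 1
v^2 = 29 - 1 = 28


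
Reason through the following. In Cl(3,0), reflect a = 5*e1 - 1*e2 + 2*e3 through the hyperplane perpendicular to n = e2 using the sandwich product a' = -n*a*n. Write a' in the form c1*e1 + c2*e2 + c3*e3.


Reflection formula: a' = -n*a*n, with n = e2 (unit vector, n^2 = 1).
For reflection through hyperplane perp to e2:
The component along e2 flips sign, others stay.
a = (5, -1, 2)
a' = (5, 1, 2)
a' = 5*e1 + 1*e2 + 2*e3


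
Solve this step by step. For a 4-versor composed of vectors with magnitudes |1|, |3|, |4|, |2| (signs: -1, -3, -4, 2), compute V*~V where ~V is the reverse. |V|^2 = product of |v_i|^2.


Each vector v_i has |v_i|^2 = s_i^2
Squared scales: (-1)^2 = 1, (-3)^2 = 9, (-4)^2 = 16, 2^2 = 4
|V|^2 = 1 * 9 * 16 * 4
= 576


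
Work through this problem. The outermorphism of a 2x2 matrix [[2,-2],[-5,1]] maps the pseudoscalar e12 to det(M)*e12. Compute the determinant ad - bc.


The outermorphism of a linear map f sends e1^e2 to f(e1)^f(e2).
f(e1) = 2*e1 - 5*e2
f(e2) = -2*e1 + 1*e2
f(e1) ^ f(e2) = (2*e1 - 5*e2) ^ (-2*e1 + 1*e2)
= 2*1*e12 + (-5)*(-2)*e21
= (2 - 10)*e12
= -8*e12
Coefficient = -8


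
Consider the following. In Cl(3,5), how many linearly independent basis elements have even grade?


Even subalgebra dimension = 2^(n-1)
n = 3 + 5 = 8
2^(8 - 1) = 2^7 = 128
Verification: sum of C(8,k) for even k = 1 + 28 + 70 + 28 + 1 = 128
Result = 128


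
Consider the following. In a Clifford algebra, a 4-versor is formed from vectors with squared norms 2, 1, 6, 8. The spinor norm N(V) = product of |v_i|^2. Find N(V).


Spinor norm N(V) = |v1|^2 * |v2|^2 * ... * |v4|^2
= 2 * 1 * 6 * 8
Running product: 2, 2, 12, 96
N(V) = 96


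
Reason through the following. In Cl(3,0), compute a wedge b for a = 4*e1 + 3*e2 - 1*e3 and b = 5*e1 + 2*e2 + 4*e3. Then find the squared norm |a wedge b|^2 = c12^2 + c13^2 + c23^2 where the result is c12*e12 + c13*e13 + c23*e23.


a wedge b = (a1*b2 - a2*b1)*e12 + (a1*b3 - a3*b1)*e13 + (a2*b3 - a3*b2)*e23
e12 coeff: 4*2 - 3*5 = 8 - 15 = -7
e13 coeff: 4*4 - (-1)*5 = 16 - (-5) = 21
e23 coeff: 3*4 - (-1)*2 = 12 - (-2) = 14
|a wedge b|^2 = (-7)^2 + 21^2 + 14^2
= 49 + 441 + 196
= 686


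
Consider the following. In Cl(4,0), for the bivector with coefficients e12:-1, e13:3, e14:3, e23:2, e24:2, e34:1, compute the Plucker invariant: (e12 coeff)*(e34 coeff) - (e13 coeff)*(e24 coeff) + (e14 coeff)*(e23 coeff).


Plucker relation: af - be + cd
a*f = (-1)*1 = -1
b*e = 3*2 = 6
c*d = 3*2 = 6
af - be + cd = -1 - 6 + 6
= -1


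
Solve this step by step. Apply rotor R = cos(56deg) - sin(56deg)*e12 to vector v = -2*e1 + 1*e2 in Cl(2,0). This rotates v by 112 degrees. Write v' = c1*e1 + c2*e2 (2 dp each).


Rotor R = cos(56deg) - sin(56deg)*e12
Rotation angle theta = 2 * 56 = 112 degrees
v' = R*v*~R rotates v by theta.
cos(112deg) = -0.3746, sin(112deg) = 0.9272
v'_1 = -2*cos(112deg) - 1*sin(112deg)
= -2*(-0.3746) - 1*0.9272
= -0.18
v'_2 = -2*sin(112deg) + 1*cos(112deg)
= -2*0.9272 + 1*(-0.3746)
= -2.23
v' = -0.18*e1 - 2.23*e2


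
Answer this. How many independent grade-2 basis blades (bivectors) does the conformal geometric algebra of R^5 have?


The conformal model of R^5 uses Cl(6,1) with m = 5 + 2 = 7 generators.
Number of grade-2 blades = C(m, 2) = C(7, 2)
= 7*6/2 = 21


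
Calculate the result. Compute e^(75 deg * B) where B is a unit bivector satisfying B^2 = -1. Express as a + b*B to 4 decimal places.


For a unit bivector B with B^2 = -1, the exponential series gives
e^(theta*B) = cos(theta) + sin(theta)*B (the GA analogue of Euler's formula).
theta = 75 degrees = 1.308997 rad
cos(75 deg) = 0.2588
sin(75 deg) = 0.9659
exp(theta*B) = 0.2588 + 0.9659*B


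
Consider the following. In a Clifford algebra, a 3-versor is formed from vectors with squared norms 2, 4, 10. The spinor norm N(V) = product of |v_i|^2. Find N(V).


Spinor norm N(V) = |v1|^2 * |v2|^2 * ... * |v3|^2
= 2 * 4 * 10
Running product: 2, 8, 80
N(V) = 80


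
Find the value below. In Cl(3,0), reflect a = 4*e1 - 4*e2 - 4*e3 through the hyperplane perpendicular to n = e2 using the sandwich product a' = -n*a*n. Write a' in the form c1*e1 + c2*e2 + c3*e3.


Reflection formula: a' = -n*a*n, with n = e2 (unit vector, n^2 = 1).
For reflection through hyperplane perp to e2:
The component along e2 flips sign, others stay.
a = (4, -4, -4)
a' = (4, 4, -4)
a' = 4*e1 + 4*e2 - 4*e3


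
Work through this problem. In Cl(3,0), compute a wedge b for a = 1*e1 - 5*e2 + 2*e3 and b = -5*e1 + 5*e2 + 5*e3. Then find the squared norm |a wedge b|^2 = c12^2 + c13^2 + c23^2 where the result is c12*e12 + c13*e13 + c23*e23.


a wedge b = (a1*b2 - a2*b1)*e12 + (a1*b3 - a3*b1)*e13 + (a2*b3 - a3*b2)*e23
e12 coeff: 1*5 - (-5)*(-5) = 5 - 25 = -20
e13 coeff: 1*5 - 2*(-5) = 5 - (-10) = 15
e23 coeff: (-5)*5 - 2*5 = -25 - 10 = -35
|a wedge b|^2 = (-20)^2 + 15^2 + (-35)^2
= 400 + 225 + 1225
= 1850


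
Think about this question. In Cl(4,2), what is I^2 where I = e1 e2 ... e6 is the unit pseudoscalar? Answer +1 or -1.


The pseudoscalar I = e1...e_n (product of all n generators) of Cl(p,q) satisfies I^2 = (-1)^(q + n(n-1)/2).
p = 4, q = 2, n = p + q = 6
n(n-1)/2 = 6 * 5 / 2 = 15
Exponent = q + n(n-1)/2 = 2 + 15 = 17
I^2 = (-1)^17 = -1


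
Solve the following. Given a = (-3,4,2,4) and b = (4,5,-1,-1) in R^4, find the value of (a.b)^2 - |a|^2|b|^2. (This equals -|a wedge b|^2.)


a . b = (-3)*4 + 4*5 + 2*(-1) + 4*(-1)
= -12 + 20 + (-2) + (-4) = 2
|a|^2 = (-3)^2 + 4^2 + 2^2 + 4^2 = 45
|b|^2 = 4^2 + 5^2 + (-1)^2 + (-1)^2 = 43
(a.b)^2 = 2^2 = 4
|a|^2 * |b|^2 = 45 * 43 = 1935
Result = 4 - 1935 = -1931


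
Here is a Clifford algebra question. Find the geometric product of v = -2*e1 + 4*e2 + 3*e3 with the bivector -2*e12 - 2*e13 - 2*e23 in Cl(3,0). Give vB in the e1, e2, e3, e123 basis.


vB has grade-1 (vector) and grade-3 (trivector) parts: vB = (v _| B) + (v ^ B).
Vector part <vB>_1:
  e1: -v2*b12 - v3*b13 = -(4)*(-2) - (3)*(-2) = 14
  e2: v1*b12 - v3*b23 = (-2)*(-2) - (3)*(-2) = 10
  e3: v1*b13 + v2*b23 = (-2)*(-2) + (4)*(-2) = -4
Trivector part <vB>_3:
  e123: v1*b23 - v2*b13 + v3*b12 = (-2)*(-2) - (4)*(-2) + (3)*(-2) = 6
vB = 14*e1 + 10*e2 - 4*e3 + 6*e123


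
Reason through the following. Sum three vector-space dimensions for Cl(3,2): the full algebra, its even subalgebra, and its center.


n = 3 + 2 = 5
Total dim = 2^5 = 32
Even subalgebra dim = 2^4 = 16
n is odd, so center dim = 2
Sum = 32 + 16 + 2 = 50


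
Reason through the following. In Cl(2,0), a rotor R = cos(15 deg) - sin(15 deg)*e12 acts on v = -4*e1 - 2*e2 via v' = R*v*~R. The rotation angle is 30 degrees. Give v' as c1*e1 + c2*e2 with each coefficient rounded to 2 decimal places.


Rotor R = cos(15deg) - sin(15deg)*e12
Rotation angle theta = 2 * 15 = 30 degrees
v' = R*v*~R rotates v by theta.
cos(30deg) = 0.8660, sin(30deg) = 0.5000
v'_1 = -4*cos(30deg) - (-2)*sin(30deg)
= -4*0.8660 - (-2)*0.5000
= -2.46
v'_2 = -4*sin(30deg) + (-2)*cos(30deg)
= -4*0.5000 + (-2)*0.8660
= -3.73
v' = -2.46*e1 - 3.73*e2


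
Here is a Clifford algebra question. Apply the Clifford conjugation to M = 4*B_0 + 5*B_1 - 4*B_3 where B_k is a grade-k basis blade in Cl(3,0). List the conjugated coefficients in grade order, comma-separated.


Clifford conjugate sign for grade k: (-1)^(k(k+1)/2)
Grade 0: (-1)^(0*1/2) = (-1)^0 = 1, coeff 4 -> 4
Grade 1: (-1)^(1*2/2) = (-1)^1 = -1, coeff 5 -> -5
Grade 3: (-1)^(3*4/2) = (-1)^6 = 1, coeff -4 -> -4
Conjugated coefficients: 4, -5, -4


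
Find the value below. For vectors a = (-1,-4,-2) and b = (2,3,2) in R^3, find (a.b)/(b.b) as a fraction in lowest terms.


Projection coefficient = (a . b) / (b . b)
a . b = (-1)*2 + (-4)*3 + (-2)*2
= -2 + (-12) + (-4) = -18
b . b = 2^2 + 3^2 + 2^2
= 4 + 9 + 4 = 17
Coefficient = -18/17
In lowest terms: -18/17


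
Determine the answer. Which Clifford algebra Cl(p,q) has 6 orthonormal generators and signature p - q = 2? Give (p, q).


We need p + q = 6 and p - q = 2.
Adding: 2p = 6 + 2 = 8, so p = 4.
Then q = 6 - 4 = 2.
(p, q) = (4, 2)


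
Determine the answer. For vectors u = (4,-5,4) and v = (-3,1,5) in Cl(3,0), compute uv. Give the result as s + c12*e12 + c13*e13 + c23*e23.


In Cl(3,0): e_i^2 = 1, e_ie_j = -e_je_i for i != j.
Scalar part = u . v = 4*(-3) + (-5)*1 + 4*5
= -12 + (-5) + 20 = 3
e12 coeff = 4*1 - (-5)*(-3) = 4 - 15 = -11
e13 coeff = 4*5 - 4*(-3) = 20 - (-12) = 32
e23 coeff = (-5)*5 - 4*1 = -25 - 4 = -29
uv = 3 - 11*e12 + 32*e13 - 29*e23


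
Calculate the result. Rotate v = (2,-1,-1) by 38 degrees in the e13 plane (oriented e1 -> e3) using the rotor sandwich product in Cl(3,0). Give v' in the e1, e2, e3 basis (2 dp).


Rotor R = cos(19deg) - sin(19deg)*e13
Rotation angle theta = 2 * 19 = 38 degrees in the e13 plane (e1 -> e3).
The component perpendicular to the plane (e2) is invariant: v'_2 = v2 = -1.00
cos(38deg) = 0.7880, sin(38deg) = 0.6157
v'_1 = v1*cos(theta) - v3*sin(theta) = 2*0.7880 - (-1)*0.6157 = 2.19
v'_3 = v1*sin(theta) + v3*cos(theta) = 2*0.6157 + (-1)*0.7880 = 0.44
v' = 2.19*e1 - 1.00*e2 + 0.44*e3


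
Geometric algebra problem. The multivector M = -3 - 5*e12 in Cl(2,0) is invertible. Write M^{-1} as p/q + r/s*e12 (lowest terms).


M = -3 - 5*e12, where e12^2 = -1.
Since M commutes with its reverse ~M = a - b*e12, M * ~M = a^2 - b^2*e12^2 = a^2 + b^2.
So M^{-1} = ~M / (a^2 + b^2) = (a - b*e12)/(a^2 + b^2).
a^2 + b^2 = 9 + 25 = 34
Scalar part = -3/34 = -3/34
Bivector coeff = 5/34 = 5/34
M^{-1} = -3/34 + 5/34*e12


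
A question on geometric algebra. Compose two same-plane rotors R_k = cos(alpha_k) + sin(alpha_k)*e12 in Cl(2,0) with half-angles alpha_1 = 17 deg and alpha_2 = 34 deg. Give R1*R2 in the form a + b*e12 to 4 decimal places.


Same-plane rotors commute and their half-angles add:
R1*R2 = cos(a1 + a2) + sin(a1 + a2)*e12.
a1 + a2 = 17 + 34 = 51 deg
cos(51 deg) = 0.6293
sin(51 deg) = 0.7771
R1*R2 = 0.6293 + 0.7771*e12


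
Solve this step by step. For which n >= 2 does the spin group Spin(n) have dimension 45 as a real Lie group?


dim Spin(n) = dim so(n) = n(n-1)/2.
Solve n(n-1)/2 = 45, i.e. n^2 - n - 90 = 0.
Discriminant = 1 + 8*45 = 361
n = (1 + sqrt(361))/2 = (1 + 19)/2 = 10


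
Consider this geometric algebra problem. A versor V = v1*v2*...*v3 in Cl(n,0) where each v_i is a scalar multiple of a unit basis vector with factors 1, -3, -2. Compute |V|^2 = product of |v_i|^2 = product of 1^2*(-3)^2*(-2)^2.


Each vector v_i has |v_i|^2 = s_i^2
Squared scales: 1^2 = 1, (-3)^2 = 9, (-2)^2 = 4
|V|^2 = 1 * 9 * 4
= 36


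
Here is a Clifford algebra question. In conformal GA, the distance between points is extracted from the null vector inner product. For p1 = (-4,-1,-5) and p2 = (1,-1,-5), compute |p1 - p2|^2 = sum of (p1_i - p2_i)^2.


p1 - p2 = (-5, 0, 0)
|p1 - p2|^2 = (-5)^2 + 0^2 + 0^2
= 25 + 0 + 0
= 25


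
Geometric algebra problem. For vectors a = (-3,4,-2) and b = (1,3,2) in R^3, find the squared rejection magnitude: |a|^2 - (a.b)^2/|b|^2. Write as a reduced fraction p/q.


|a|^2 = (-3)^2 + 4^2 + (-2)^2 = 29
|b|^2 = 1^2 + 3^2 + 2^2 = 14
a . b = (-3)*1 + 4*3 + (-2)*2 = 5
(a.b)^2 = 5^2 = 25
|rej|^2 = 29 - 25/14
= (406 - 25)/14
= 381/14
In lowest terms: 381/14


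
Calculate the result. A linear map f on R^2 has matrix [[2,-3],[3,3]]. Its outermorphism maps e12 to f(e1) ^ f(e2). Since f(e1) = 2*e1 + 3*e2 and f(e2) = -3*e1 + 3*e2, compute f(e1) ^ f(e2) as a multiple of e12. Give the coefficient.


The outermorphism of a linear map f sends e1^e2 to f(e1)^f(e2).
f(e1) = 2*e1 + 3*e2
f(e2) = -3*e1 + 3*e2
f(e1) ^ f(e2) = (2*e1 + 3*e2) ^ (-3*e1 + 3*e2)
= 2*3*e12 + 3*(-3)*e21
= (6 - (-9))*e12
= 15*e12
Coefficient = 15
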